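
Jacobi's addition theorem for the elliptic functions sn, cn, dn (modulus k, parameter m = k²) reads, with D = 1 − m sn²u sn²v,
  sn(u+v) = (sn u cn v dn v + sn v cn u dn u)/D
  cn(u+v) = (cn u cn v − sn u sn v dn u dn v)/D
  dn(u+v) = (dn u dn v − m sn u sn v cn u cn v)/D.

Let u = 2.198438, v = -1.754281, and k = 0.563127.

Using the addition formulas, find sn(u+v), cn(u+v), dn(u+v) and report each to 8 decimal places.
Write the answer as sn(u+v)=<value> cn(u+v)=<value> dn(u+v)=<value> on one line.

sn(u+v)=0.42568342 cn(u+v)=0.90487216 dn(u+v)=0.97084359

sn u = 0.9223920060184947, cn u = -0.386255080527334, dn u = 0.854516747140281
sn v = -0.9996876365566878, cn v = -0.02499258521449156, dn v = 0.8264902052256187
m = k² = 0.317112018129
D = 1 − m·sn²u·sn²v = 0.7303673968377009
sn(u+v) = (sn u·cn v·dn v + sn v·cn u·dn u)/D = 0.3109052895400669/0.7303673968377009 = 0.425683417532334
cn(u+v) = (cn u·cn v − sn u·sn v·dn u·dn v)/D = 0.6608891248155675/0.7303673968377009 = 0.9048721611575818
dn(u+v) = (dn u·dn v − m·sn u·sn v·cn u·cn v)/D = 0.7090725076130871/0.7303673968377009 = 0.9708435928043681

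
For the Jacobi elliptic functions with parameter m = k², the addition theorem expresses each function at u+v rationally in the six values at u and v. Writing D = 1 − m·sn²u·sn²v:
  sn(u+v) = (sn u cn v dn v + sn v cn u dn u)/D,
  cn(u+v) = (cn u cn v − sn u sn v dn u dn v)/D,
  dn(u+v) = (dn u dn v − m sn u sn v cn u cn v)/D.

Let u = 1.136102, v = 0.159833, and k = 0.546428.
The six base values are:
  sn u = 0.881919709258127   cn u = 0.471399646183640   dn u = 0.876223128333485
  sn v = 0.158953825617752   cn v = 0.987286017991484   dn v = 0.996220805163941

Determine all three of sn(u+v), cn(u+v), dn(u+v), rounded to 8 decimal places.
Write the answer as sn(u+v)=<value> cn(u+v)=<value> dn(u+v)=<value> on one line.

sn(u+v)=0.93857979 cn(u+v)=0.34506229 dn(u+v)=0.85846851

m = k² = 0.298583559184
D = 1 − m·sn²u·sn²v = 0.9941323262721718
sn(u+v) = (sn u·cn v·dn v + sn v·cn u·dn u)/D = 0.9330725065191874/0.9941323262721718 = 0.9385797864737501
cn(u+v) = (cn u·cn v − sn u·sn v·dn u·dn v)/D = 0.343037577704427/0.9941323262721718 = 0.3450622906416894
dn(u+v) = (dn u·dn v − m·sn u·sn v·cn u·cn v)/D = 0.8534312972993621/0.9941323262721718 = 0.8584685104241457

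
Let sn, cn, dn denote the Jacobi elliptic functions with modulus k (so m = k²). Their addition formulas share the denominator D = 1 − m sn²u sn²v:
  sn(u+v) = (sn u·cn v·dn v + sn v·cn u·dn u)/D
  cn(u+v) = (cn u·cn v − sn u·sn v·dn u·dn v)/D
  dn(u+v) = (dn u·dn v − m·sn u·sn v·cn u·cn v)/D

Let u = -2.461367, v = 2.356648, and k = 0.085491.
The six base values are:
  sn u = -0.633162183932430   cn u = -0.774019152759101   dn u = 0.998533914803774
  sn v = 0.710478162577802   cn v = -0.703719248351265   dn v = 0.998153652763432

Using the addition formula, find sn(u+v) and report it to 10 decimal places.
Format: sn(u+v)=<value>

m = k² = 0.007308711081
D = 1 − m·sn²u·sn²v = 0.9985209862932411
sn(u+v) = (sn u·cn v·dn v + sn v·cn u·dn u)/D = -0.1043717283012022/0.9985209862932411 = -0.1045263241673628

sn(u+v)=-0.1045263242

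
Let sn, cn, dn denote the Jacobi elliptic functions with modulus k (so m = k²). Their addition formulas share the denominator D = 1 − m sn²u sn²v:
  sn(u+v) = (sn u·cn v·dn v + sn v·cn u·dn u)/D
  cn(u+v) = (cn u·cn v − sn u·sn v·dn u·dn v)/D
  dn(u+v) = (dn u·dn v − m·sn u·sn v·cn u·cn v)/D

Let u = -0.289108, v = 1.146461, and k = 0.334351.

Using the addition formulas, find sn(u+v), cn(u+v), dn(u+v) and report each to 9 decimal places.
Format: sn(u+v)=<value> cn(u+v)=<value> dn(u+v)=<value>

sn u = -0.2846731264962039, cn u = 0.958624645547399, dn u = 0.99546000716913
sn v = 0.9022321249030756, cn v = 0.4312507307737357, dn v = 0.9534148672698672
m = k² = 0.111790591201
D = 1 − m·sn²u·sn²v = 0.9926254628417337
sn(u+v) = (sn u·cn v·dn v + sn v·cn u·dn u)/D = 0.7439288552717941/0.9926254628417337 = 0.7494557445081455
cn(u+v) = (cn u·cn v − sn u·sn v·dn u·dn v)/D = 0.6571720990545507/0.9926254628417337 = 0.6620544441537579
dn(u+v) = (dn u·dn v − m·sn u·sn v·cn u·cn v)/D = 0.9609563084511173/0.9926254628417337 = 0.9680955651692105

sn(u+v)=0.749455745 cn(u+v)=0.662054444 dn(u+v)=0.968095565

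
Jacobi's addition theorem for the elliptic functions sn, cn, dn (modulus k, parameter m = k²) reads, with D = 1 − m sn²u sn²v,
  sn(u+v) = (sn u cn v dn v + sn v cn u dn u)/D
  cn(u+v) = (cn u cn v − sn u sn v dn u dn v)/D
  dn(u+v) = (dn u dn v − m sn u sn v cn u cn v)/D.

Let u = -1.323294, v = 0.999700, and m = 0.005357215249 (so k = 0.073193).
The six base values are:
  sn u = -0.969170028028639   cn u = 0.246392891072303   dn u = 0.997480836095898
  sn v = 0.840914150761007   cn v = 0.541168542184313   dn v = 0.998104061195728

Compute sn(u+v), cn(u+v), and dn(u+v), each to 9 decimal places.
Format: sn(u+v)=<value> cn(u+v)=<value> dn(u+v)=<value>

m = k² = 0.005357215249
D = 1 − m·sn²u·sn²v = 0.9964417015799241
sn(u+v) = (sn u·cn v·dn v + sn v·cn u·dn u)/D = -0.3168166310937594/0.9964417015799241 = -0.3179479849061171
cn(u+v) = (cn u·cn v − sn u·sn v·dn u·dn v)/D = 0.9447345060438384/0.9964417015799241 = 0.9481081578038128
dn(u+v) = (dn u·dn v − m·sn u·sn v·cn u·cn v)/D = 0.9961718456531555/0.9964417015799241 = 0.9997291804163347

sn(u+v)=-0.317947985 cn(u+v)=0.948108158 dn(u+v)=0.999729180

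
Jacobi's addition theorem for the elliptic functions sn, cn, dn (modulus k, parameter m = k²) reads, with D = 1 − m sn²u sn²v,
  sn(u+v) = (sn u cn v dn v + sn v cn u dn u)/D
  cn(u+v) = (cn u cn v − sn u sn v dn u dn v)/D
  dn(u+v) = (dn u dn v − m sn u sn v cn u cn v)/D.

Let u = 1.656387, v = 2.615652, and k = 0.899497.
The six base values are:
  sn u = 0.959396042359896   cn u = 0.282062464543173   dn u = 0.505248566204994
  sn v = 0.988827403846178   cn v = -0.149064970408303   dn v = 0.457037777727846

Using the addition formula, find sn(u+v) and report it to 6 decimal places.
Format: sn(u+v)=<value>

m = k² = 0.809094853009
D = 1 − m·sn²u·sn²v = 0.2718241505310644
sn(u+v) = (sn u·cn v·dn v + sn v·cn u·dn u)/D = 0.07555738733441435/0.2718241505310644 = 0.2779642176267174

sn(u+v)=0.277964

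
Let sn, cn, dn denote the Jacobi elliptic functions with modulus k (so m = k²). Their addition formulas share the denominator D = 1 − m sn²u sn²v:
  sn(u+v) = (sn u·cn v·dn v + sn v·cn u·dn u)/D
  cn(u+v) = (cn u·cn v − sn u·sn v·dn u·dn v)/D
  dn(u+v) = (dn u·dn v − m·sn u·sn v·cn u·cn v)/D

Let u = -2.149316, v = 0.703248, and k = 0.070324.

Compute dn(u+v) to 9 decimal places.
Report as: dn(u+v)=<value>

dn(u+v)=0.997563574

sn u = -0.8390333601707481, cn u = -0.5440799762172687, dn u = 0.9982577355092593
sn v = 0.6465004656501835, cn v = 0.7629135913811576, dn v = 0.9989659550523932
m = k² = 0.004945464976
D = 1 − m·sn²u·sn²v = 0.9985448650489244
dn(u+v) = (dn u·dn v − m·sn u·sn v·cn u·cn v)/D = 0.9961119842578156/0.9985448650489244 = 0.9975635738800885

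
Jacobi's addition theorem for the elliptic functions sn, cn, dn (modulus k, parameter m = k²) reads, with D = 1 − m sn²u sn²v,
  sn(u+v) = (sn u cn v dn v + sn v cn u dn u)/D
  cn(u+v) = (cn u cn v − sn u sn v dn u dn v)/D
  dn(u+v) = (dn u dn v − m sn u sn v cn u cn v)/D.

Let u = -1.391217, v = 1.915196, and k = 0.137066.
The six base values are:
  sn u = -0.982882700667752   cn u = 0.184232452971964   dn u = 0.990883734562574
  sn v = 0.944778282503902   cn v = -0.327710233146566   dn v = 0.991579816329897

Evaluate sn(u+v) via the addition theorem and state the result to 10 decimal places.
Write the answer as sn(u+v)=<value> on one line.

m = k² = 0.018787088356
D = 1 − m·sn²u·sn²v = 0.9837997146678458
sn(u+v) = (sn u·cn v·dn v + sn v·cn u·dn u)/D = 0.4918606258683015/0.9837997146678458 = 0.4999601225076238

sn(u+v)=0.4999601225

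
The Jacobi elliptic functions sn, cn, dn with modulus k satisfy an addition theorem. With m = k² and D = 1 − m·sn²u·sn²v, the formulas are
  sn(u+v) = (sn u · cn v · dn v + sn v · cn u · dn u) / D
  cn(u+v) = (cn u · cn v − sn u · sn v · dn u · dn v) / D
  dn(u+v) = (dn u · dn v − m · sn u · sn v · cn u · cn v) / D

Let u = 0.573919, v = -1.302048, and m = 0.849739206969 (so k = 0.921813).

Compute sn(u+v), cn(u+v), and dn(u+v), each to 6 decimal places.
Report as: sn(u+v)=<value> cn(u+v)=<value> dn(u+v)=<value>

sn u = 0.5219318566176642, cn u = 0.8529871845740932, dn u = 0.8766527875200678
sn v = -0.8814656791511141, cn v = 0.472248087850724, dn v = 0.5828963453572084
m = k² = 0.849739206969
D = 1 − m·sn²u·sn²v = 0.8201443513741055
sn(u+v) = (sn u·cn v·dn v + sn v·cn u·dn u)/D = -0.5154636967011682/0.8201443513741055 = -0.6285036235847237
cn(u+v) = (cn u·cn v − sn u·sn v·dn u·dn v)/D = 0.637913735918908/0.8201443513741055 = 0.7778066566575989
dn(u+v) = (dn u·dn v − m·sn u·sn v·cn u·cn v)/D = 0.6684748696181472/0.8201443513741055 = 0.815069772166516

sn(u+v)=-0.628504 cn(u+v)=0.777807 dn(u+v)=0.815070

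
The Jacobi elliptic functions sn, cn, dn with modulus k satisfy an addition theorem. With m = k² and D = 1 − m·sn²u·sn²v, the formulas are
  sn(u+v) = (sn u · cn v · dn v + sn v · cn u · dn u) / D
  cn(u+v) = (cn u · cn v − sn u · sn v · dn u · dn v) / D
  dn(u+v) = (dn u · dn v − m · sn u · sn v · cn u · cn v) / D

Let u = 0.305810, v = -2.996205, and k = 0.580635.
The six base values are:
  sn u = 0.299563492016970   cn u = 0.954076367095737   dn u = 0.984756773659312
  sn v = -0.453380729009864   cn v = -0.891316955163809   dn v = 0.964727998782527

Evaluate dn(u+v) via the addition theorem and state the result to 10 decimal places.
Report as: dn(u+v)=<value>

m = k² = 0.337137003225
D = 1 − m·sn²u·sn²v = 0.9937811468154947
dn(u+v) = (dn u·dn v − m·sn u·sn v·cn u·cn v)/D = 0.9110844289742809/0.9937811468154947 = 0.9167857851739189

dn(u+v)=0.9167857852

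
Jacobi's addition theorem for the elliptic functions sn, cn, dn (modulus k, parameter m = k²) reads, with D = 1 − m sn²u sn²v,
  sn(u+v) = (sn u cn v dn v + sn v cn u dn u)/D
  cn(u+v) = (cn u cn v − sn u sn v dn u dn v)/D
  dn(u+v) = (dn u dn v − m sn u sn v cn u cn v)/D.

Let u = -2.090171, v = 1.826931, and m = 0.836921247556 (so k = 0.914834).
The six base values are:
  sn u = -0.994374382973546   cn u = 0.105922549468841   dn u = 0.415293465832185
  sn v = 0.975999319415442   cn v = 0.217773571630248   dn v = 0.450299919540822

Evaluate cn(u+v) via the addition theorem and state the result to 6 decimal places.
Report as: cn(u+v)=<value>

cn(u+v)=0.966200

m = k² = 0.836921247556
D = 1 − m·sn²u·sn²v = 0.2117146082759136
cn(u+v) = (cn u·cn v − sn u·sn v·dn u·dn v)/D = 0.2045586819333033/0.2117146082759136 = 0.9662001295003486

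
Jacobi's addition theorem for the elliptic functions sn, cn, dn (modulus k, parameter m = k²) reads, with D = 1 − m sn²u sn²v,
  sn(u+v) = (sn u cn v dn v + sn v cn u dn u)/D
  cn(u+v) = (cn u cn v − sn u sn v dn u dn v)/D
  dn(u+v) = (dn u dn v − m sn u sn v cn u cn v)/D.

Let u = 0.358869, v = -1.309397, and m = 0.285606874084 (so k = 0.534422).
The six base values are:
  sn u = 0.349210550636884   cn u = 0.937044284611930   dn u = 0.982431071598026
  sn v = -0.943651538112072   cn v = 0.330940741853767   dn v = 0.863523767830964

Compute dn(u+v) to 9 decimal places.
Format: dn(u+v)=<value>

dn(u+v)=0.905626487

m = k² = 0.285606874084
D = 1 − m·sn²u·sn²v = 0.9689853650902526
dn(u+v) = (dn u·dn v − m·sn u·sn v·cn u·cn v)/D = 0.8775388116697011/0.9689853650902526 = 0.9056264865135151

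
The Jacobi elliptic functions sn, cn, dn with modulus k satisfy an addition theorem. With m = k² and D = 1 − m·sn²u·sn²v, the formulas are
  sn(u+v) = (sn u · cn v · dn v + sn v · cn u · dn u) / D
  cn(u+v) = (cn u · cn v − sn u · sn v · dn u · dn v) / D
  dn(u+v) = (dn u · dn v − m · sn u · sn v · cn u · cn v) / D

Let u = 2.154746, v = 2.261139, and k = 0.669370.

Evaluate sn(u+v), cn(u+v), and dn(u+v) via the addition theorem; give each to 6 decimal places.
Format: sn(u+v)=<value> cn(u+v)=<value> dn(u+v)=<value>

sn u = 0.9672739167730858, cn u = -0.2537344476622232, dn u = 0.7620959160440447
sn v = 0.9433196798950806, cn v = -0.3318854945951127, dn v = 0.7754329686035065
m = k² = 0.4480561969
D = 1 − m·sn²u·sn²v = 0.6269653001800936
sn(u+v) = (sn u·cn v·dn v + sn v·cn u·dn u)/D = -0.4313424482563088/0.6269653001800936 = -0.6879845633122075
cn(u+v) = (cn u·cn v − sn u·sn v·dn u·dn v)/D = -0.4550045933418348/0.6269653001800936 = -0.7257253203823822
dn(u+v) = (dn u·dn v − m·sn u·sn v·cn u·cn v)/D = 0.5565265546288408/0.6269653001800936 = 0.8876512854363399

sn(u+v)=-0.687985 cn(u+v)=-0.725725 dn(u+v)=0.887651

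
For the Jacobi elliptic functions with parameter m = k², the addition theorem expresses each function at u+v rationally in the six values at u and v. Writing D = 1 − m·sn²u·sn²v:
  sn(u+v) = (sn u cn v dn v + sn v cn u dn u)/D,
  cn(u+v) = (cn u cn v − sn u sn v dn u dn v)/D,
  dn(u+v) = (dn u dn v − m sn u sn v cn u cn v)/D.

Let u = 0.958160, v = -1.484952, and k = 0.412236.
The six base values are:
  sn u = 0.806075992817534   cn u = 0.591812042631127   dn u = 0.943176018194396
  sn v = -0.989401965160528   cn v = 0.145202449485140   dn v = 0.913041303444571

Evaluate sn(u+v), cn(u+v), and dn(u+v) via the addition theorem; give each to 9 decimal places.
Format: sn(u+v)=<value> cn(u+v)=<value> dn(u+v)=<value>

sn(u+v)=-0.499379492 cn(u+v)=0.866383358 dn(u+v)=0.978580989

m = k² = 0.169938519696
D = 1 − m·sn²u·sn²v = 0.891909048008513
sn(u+v) = (sn u·cn v·dn v + sn v·cn u·dn u)/D = -0.4454010869863595/0.891909048008513 = -0.4993794916430854
cn(u+v) = (cn u·cn v − sn u·sn v·dn u·dn v)/D = 0.7727351562021889/0.891909048008513 = 0.8663833581771372
dn(u+v) = (dn u·dn v − m·sn u·sn v·cn u·cn v)/D = 0.8728052387010174/0.891909048008513 = 0.9785809894516137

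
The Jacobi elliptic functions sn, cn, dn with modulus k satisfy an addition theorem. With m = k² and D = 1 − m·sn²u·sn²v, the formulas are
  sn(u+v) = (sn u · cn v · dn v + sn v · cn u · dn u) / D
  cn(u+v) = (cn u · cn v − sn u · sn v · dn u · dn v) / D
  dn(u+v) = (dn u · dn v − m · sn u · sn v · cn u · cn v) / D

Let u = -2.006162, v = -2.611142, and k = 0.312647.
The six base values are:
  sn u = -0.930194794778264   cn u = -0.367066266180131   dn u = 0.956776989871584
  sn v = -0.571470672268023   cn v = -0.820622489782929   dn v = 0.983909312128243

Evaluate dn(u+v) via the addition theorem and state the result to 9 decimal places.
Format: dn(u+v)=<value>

m = k² = 0.097748146609
D = 1 − m·sn²u·sn²v = 0.9723786922783758
dn(u+v) = (dn u·dn v − m·sn u·sn v·cn u·cn v)/D = 0.9257299905695748/0.9723786922783758 = 0.9520261991760652

dn(u+v)=0.952026199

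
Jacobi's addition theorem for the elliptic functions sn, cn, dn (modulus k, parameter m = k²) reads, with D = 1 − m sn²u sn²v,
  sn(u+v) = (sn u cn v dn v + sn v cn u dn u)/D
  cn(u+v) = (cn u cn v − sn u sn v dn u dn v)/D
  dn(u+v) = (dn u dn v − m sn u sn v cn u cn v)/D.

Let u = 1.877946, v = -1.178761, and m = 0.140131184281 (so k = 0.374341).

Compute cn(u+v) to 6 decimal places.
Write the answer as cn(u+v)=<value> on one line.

cn(u+v)=0.769995

sn u = 0.9737456424614035, cn u = -0.2276388011465278, dn u = 0.9311983316904575
sn v = -0.9127004096158057, cn v = 0.4086293703188019, dn v = 0.9398231936503404
m = k² = 0.140131184281
D = 1 − m·sn²u·sn²v = 0.8893166391980248
cn(u+v) = (cn u·cn v − sn u·sn v·dn u·dn v)/D = 0.6847696798600108/0.8893166391980248 = 0.7699953533732687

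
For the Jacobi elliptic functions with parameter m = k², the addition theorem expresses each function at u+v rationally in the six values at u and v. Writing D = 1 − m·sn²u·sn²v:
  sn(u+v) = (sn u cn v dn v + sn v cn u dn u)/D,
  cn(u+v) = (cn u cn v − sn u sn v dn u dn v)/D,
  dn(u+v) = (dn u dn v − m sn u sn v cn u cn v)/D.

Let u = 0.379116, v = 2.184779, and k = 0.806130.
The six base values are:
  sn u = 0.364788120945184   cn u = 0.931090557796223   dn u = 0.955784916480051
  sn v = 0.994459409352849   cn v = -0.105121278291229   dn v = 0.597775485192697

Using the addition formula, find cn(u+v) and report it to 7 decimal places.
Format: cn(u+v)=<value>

m = k² = 0.6498455769
D = 1 − m·sn²u·sn²v = 0.9144803992386247
cn(u+v) = (cn u·cn v − sn u·sn v·dn u·dn v)/D = -0.3051424540381416/0.9144803992386247 = -0.333678506715066

cn(u+v)=-0.3336785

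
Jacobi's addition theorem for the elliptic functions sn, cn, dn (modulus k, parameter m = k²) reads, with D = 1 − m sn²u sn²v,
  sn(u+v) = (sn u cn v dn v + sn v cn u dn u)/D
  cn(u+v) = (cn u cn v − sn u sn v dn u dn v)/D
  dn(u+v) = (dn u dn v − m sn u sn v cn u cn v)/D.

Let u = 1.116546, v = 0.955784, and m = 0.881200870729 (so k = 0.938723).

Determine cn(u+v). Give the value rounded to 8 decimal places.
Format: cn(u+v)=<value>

sn u = 0.8185655008367734, cn u = 0.5744131969582892, dn u = 0.6399623547776511
sn v = 0.751648253100962, cn v = 0.6595641770216695, dn v = 0.7086208105335118
m = k² = 0.881200870729
D = 1 − m·sn²u·sn²v = 0.6664114800673661
cn(u+v) = (cn u·cn v − sn u·sn v·dn u·dn v)/D = 0.09984167032011493/0.6664114800673661 = 0.1498198535085592

cn(u+v)=0.14981985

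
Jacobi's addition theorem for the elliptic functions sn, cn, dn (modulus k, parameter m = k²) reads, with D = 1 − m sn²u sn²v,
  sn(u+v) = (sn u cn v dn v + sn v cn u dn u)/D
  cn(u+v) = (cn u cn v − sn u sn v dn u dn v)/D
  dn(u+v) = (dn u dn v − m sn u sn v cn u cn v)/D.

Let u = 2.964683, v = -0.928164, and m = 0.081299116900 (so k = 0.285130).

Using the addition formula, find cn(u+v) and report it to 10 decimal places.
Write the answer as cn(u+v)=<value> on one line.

sn u = 0.2412595777200263, cn u = -0.970460620611859, dn u = 0.9976311385755535
sn v = -0.7950326762628828, cn v = 0.6065666028345759, dn v = 0.973967505432229
m = k² = 0.0812991169
D = 1 − m·sn²u·sn²v = 0.9970089414644089
cn(u+v) = (cn u·cn v − sn u·sn v·dn u·dn v)/D = -0.402275568436112/0.9970089414644089 = -0.4034824079363308

cn(u+v)=-0.4034824079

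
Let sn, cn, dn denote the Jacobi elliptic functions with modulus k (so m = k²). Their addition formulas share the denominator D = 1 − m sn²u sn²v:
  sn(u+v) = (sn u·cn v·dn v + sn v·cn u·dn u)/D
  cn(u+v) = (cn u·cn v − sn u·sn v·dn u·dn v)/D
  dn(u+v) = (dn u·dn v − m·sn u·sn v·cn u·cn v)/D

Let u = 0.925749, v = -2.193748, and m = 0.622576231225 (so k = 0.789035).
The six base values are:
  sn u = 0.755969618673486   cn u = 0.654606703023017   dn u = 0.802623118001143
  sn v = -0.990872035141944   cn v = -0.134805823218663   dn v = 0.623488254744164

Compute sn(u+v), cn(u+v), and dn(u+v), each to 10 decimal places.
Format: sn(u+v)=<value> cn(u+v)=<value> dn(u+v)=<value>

m = k² = 0.622576231225
D = 1 − m·sn²u·sn²v = 0.650669613858685
sn(u+v) = (sn u·cn v·dn v + sn v·cn u·dn u)/D = -0.5841457488592884/0.650669613858685 = -0.8977609164735876
cn(u+v) = (cn u·cn v − sn u·sn v·dn u·dn v)/D = 0.2866089504684587/0.650669613858685 = 0.4404830721520455
dn(u+v) = (dn u·dn v − m·sn u·sn v·cn u·cn v)/D = 0.459272892732969/0.650669613858685 = 0.7058465355548564

sn(u+v)=-0.8977609165 cn(u+v)=0.4404830722 dn(u+v)=0.7058465356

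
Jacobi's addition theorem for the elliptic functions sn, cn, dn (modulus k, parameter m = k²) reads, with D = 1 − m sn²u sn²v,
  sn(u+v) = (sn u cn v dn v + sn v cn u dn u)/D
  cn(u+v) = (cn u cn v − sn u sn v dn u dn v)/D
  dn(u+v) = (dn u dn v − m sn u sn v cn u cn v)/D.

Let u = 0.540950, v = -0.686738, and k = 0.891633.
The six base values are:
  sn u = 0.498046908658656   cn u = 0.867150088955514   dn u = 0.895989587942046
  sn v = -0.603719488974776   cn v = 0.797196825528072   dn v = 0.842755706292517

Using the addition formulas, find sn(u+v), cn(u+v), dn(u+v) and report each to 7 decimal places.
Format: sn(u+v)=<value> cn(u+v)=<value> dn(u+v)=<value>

sn(u+v)=-0.1448679 cn(u+v)=0.9894510 dn(u+v)=0.9916226

m = k² = 0.795009406689
D = 1 − m·sn²u·sn²v = 0.9281241230566433
sn(u+v) = (sn u·cn v·dn v + sn v·cn u·dn u)/D = -0.1344554374610143/0.9281241230566433 = -0.1448679482849823
cn(u+v) = (cn u·cn v − sn u·sn v·dn u·dn v)/D = 0.9183333398809119/0.9281241230566433 = 0.9894509980588729
dn(u+v) = (dn u·dn v − m·sn u·sn v·cn u·cn v)/D = 0.9203488454581218/0.9281241230566433 = 0.9916225886114082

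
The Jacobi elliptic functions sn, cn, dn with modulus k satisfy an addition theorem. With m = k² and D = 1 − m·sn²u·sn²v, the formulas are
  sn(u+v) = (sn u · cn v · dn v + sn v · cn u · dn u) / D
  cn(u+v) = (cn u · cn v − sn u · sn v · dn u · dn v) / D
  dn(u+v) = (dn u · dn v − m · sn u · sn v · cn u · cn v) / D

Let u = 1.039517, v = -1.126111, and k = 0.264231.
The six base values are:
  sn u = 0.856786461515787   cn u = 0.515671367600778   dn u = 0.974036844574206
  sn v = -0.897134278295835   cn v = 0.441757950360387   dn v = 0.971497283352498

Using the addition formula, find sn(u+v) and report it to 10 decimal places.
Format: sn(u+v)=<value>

m = k² = 0.069818021361
D = 1 − m·sn²u·sn²v = 0.9587496508211198
sn(u+v) = (sn u·cn v·dn v + sn v·cn u·dn u)/D = -0.08291104320142482/0.9587496508211198 = -0.08647830341363439

sn(u+v)=-0.0864783034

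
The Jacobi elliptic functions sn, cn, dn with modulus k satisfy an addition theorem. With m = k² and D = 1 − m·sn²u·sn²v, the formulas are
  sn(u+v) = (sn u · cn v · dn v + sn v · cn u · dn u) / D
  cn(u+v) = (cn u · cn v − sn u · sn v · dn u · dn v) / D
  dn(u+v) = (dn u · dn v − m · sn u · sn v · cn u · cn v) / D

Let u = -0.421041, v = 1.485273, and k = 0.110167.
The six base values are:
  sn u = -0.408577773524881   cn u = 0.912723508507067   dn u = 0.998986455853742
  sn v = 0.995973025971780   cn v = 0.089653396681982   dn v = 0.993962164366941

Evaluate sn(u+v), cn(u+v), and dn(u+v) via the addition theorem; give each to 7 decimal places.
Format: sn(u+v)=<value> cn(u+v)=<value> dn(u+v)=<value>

m = k² = 0.012136767889
D = 1 − m·sn²u·sn²v = 0.9979902239137825
sn(u+v) = (sn u·cn v·dn v + sn v·cn u·dn u)/D = 0.8717174174095027/0.9979902239137825 = 0.8734729023606261
cn(u+v) = (cn u·cn v − sn u·sn v·dn u·dn v)/D = 0.4858942592914517/0.9979902239137825 = 0.486872764530636
dn(u+v) = (dn u·dn v − m·sn u·sn v·cn u·cn v)/D = 0.9933588793758141/0.9979902239137825 = 0.9953593287519333

sn(u+v)=0.8734729 cn(u+v)=0.4868728 dn(u+v)=0.9953593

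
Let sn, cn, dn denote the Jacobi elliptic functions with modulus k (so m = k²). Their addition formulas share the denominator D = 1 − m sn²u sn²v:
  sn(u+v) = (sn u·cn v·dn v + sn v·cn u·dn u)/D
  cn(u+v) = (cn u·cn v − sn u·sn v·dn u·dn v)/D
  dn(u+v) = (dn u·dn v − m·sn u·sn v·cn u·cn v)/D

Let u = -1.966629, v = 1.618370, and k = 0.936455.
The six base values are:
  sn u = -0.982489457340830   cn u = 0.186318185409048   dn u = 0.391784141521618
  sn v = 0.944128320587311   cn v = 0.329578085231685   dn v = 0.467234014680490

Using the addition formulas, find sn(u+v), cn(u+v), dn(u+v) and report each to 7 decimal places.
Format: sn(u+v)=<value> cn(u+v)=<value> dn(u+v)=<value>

sn(u+v)=-0.3356191 cn(u+v)=0.9419978 dn(u+v)=0.9493263

m = k² = 0.876947967025
D = 1 − m·sn²u·sn²v = 0.2454436580344655
sn(u+v) = (sn u·cn v·dn v + sn v·cn u·dn u)/D = -0.08237556914248191/0.2454436580344655 = -0.3356190573517065
cn(u+v) = (cn u·cn v − sn u·sn v·dn u·dn v)/D = 0.2312073849983858/0.2454436580344655 = 0.9419977963574819
dn(u+v) = (dn u·dn v − m·sn u·sn v·cn u·cn v)/D = 0.2330061228592505/0.2454436580344655 = 0.9493263127072997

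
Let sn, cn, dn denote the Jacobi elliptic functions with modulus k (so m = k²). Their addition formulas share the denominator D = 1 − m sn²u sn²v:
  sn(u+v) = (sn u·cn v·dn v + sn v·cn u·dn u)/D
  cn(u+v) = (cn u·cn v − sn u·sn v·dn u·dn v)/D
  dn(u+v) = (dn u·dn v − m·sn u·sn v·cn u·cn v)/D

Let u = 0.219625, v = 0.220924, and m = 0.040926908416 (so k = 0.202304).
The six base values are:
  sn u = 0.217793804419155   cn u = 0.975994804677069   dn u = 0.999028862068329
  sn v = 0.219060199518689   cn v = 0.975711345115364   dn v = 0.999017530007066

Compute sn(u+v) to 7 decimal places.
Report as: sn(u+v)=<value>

m = k² = 0.040926908416
D = 1 − m·sn²u·sn²v = 0.9999068405448518
sn(u+v) = (sn u·cn v·dn v + sn v·cn u·dn u)/D = 0.4258890929583491/0.9999068405448518 = 0.4259287722507039

sn(u+v)=0.4259288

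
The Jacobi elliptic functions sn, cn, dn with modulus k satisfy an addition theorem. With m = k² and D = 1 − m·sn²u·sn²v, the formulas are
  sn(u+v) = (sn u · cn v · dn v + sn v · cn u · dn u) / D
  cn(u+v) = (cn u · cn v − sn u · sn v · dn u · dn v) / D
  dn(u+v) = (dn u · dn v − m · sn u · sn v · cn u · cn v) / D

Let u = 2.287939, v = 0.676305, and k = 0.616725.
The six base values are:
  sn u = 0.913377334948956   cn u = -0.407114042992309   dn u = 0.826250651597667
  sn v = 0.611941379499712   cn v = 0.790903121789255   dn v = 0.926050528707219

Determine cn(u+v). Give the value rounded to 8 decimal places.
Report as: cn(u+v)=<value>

m = k² = 0.380349725625
D = 1 − m·sn²u·sn²v = 0.8811762618867372
cn(u+v) = (cn u·cn v − sn u·sn v·dn u·dn v)/D = -0.7496555657952328/0.8811762618867372 = -0.8507441680170799

cn(u+v)=-0.85074417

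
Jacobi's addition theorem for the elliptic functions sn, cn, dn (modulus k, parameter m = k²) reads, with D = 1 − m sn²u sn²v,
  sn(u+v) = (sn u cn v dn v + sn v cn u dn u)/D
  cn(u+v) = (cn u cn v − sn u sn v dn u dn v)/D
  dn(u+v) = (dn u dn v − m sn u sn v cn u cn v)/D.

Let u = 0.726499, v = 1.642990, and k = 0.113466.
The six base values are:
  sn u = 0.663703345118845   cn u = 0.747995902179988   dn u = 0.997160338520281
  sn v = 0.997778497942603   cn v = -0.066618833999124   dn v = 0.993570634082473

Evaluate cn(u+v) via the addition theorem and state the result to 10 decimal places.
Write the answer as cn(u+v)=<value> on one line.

cn(u+v)=-0.7099418092

m = k² = 0.012874533156
D = 1 − m·sn²u·sn²v = 0.9943539101581386
cn(u+v) = (cn u·cn v − sn u·sn v·dn u·dn v)/D = -0.705933414007034/0.9943539101581386 = -0.7099418092445223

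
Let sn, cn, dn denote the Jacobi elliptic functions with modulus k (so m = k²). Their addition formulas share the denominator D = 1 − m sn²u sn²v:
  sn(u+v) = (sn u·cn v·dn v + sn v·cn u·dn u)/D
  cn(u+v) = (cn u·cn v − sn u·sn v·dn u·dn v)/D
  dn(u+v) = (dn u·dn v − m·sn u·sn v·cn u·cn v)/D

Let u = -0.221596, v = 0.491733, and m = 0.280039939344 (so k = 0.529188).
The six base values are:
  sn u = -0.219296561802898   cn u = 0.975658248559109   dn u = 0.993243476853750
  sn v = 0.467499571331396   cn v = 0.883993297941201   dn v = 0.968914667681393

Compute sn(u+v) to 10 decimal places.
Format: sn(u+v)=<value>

sn(u+v)=0.2659903478

m = k² = 0.280039939344
D = 1 − m·sn²u·sn²v = 0.9970566218990784
sn(u+v) = (sn u·cn v·dn v + sn v·cn u·dn u)/D = 0.265207437656903/0.9970566218990784 = 0.265990347821738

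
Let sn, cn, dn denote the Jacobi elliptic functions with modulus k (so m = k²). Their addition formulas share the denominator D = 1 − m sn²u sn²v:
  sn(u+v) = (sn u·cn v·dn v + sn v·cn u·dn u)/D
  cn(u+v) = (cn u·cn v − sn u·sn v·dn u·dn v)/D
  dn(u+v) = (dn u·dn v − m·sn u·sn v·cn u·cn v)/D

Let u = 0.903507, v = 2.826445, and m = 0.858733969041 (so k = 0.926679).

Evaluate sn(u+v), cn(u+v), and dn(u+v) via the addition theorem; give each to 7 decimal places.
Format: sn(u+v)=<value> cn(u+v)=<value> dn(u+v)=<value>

sn u = 0.7278544430249397, cn u = 0.6857316601768178, dn u = 0.7382863335242377
sn v = 0.9875929388247641, cn v = -0.1570356239312143, dn v = 0.4030416496794736
m = k² = 0.858733969041
D = 1 − m·sn²u·sn²v = 0.5562854503494265
sn(u+v) = (sn u·cn v·dn v + sn v·cn u·dn u)/D = 0.4539177476686375/0.5562854503494265 = 0.8159799027343111
cn(u+v) = (cn u·cn v − sn u·sn v·dn u·dn v)/D = -0.3215776432246113/0.5562854503494265 = -0.5780802698014387
dn(u+v) = (dn u·dn v − m·sn u·sn v·cn u·cn v)/D = 0.3640313452777596/0.5562854503494265 = 0.6543966682017227

sn(u+v)=0.8159799 cn(u+v)=-0.5780803 dn(u+v)=0.6543967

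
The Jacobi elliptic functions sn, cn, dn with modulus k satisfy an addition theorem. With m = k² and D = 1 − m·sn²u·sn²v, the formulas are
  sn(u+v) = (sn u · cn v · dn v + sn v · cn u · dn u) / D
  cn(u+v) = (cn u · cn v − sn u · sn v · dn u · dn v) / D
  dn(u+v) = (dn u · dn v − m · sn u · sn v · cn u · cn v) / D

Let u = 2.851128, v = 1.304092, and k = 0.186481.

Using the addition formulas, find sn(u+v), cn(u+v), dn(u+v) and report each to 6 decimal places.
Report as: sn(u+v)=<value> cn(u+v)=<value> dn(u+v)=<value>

sn(u+v)=-0.831166 cn(u+v)=-0.556024 dn(u+v)=0.987915

sn u = 0.3128017189965925, cn u = -0.9498184482272266, dn u = 0.9982972638861987
sn v = 0.9621979848733815, cn v = 0.2723509462175666, dn v = 0.9837704435992554
m = k² = 0.034775163361
D = 1 − m·sn²u·sn²v = 0.9968498130577901
sn(u+v) = (sn u·cn v·dn v + sn v·cn u·dn u)/D = -0.8285480252263128/0.9968498130577901 = -0.8311663546234518
cn(u+v) = (cn u·cn v − sn u·sn v·dn u·dn v)/D = -0.5542722432946903/0.9968498130577901 = -0.5560238222791919
dn(u+v) = (dn u·dn v − m·sn u·sn v·cn u·cn v)/D = 0.9848028656819639/0.9968498130577901 = 0.9879149825600381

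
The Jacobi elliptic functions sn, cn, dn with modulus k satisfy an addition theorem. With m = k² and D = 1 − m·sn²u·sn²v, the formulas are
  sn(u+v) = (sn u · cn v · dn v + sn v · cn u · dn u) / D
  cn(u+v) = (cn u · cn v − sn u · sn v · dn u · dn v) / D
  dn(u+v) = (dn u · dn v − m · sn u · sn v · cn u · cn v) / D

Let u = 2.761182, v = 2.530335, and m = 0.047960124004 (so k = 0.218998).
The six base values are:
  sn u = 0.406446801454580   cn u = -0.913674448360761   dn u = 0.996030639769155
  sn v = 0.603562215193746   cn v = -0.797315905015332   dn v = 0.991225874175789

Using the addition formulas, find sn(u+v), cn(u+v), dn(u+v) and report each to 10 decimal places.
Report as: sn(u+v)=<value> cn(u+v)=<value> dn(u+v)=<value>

sn(u+v)=-0.8730132543 cn(u+v)=0.4876964812 dn(u+v)=0.9815534060

m = k² = 0.047960124004
D = 1 − m·sn²u·sn²v = 0.9971137642257081
sn(u+v) = (sn u·cn v·dn v + sn v·cn u·dn u)/D = -0.8704935322120925/0.9971137642257081 = -0.8730132542980787
cn(u+v) = (cn u·cn v − sn u·sn v·dn u·dn v)/D = 0.486288874214983/0.9971137642257081 = 0.487696481246152
dn(u+v) = (dn u·dn v − m·sn u·sn v·cn u·cn v)/D = 0.9787204114050611/0.9971137642257081 = 0.9815534059597201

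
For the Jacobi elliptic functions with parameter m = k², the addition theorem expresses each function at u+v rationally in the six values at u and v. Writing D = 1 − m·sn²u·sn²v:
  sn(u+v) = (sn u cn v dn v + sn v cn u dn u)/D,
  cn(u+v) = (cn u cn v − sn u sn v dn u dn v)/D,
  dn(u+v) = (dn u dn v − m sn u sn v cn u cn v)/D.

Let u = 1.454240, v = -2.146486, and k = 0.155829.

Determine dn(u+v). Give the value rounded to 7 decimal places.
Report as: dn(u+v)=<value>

sn u = 0.9922361866008243, cn u = 0.1243678012986245, dn u = 0.9879741451206201
sn v = -0.84736767366529, cn v = -0.5310066154268462, dn v = 0.9912437950966373
m = k² = 0.024282677241
D = 1 − m·sn²u·sn²v = 0.9828339459902912
dn(u+v) = (dn u·dn v − m·sn u·sn v·cn u·cn v)/D = 0.9779749259329484/0.9828339459902912 = 0.9950561129098498

dn(u+v)=0.9950561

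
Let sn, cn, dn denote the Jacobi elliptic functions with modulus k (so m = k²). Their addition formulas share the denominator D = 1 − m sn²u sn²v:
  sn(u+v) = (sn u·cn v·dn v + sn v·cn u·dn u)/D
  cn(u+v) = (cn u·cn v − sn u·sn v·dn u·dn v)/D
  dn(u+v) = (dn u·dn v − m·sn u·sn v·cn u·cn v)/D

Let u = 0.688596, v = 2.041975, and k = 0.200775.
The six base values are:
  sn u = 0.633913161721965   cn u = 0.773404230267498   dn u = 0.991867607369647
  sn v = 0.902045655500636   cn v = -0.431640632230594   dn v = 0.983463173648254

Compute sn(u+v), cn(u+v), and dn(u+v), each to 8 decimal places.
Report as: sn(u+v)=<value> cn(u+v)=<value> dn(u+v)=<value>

sn(u+v)=0.42852276 cn(u+v)=-0.90353098 dn(u+v)=0.99629197

m = k² = 0.040310600625
D = 1 − m·sn²u·sn²v = 0.9868193798168159
sn(u+v) = (sn u·cn v·dn v + sn v·cn u·dn u)/D = 0.422874568078012/0.9868193798168159 = 0.4285227638684098
cn(u+v) = (cn u·cn v − sn u·sn v·dn u·dn v)/D = -0.8916218862583399/0.9868193798168159 = -0.9035309849953011
dn(u+v) = (dn u·dn v − m·sn u·sn v·cn u·cn v)/D = 0.9831602259369287/0.9868193798168159 = 0.9962919720115686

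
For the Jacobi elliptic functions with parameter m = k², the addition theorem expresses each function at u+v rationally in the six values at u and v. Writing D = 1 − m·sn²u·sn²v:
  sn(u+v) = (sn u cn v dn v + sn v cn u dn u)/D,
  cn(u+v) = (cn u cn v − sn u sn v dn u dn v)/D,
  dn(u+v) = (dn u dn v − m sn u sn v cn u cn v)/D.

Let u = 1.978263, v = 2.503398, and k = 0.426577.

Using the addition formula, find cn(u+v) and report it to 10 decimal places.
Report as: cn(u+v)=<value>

cn(u+v)=-0.4151387277

sn u = 0.9561416378444818, cn u = -0.292904708702458, dn u = 0.9130408911564279
sn v = 0.7063812405458142, cn v = -0.7078315781349096, dn v = 0.9535211835509182
m = k² = 0.181967936929
D = 1 − m·sn²u·sn²v = 0.9169924400335275
cn(u+v) = (cn u·cn v − sn u·sn v·dn u·dn v)/D = -0.380679074839101/0.9169924400335275 = -0.4151387276706256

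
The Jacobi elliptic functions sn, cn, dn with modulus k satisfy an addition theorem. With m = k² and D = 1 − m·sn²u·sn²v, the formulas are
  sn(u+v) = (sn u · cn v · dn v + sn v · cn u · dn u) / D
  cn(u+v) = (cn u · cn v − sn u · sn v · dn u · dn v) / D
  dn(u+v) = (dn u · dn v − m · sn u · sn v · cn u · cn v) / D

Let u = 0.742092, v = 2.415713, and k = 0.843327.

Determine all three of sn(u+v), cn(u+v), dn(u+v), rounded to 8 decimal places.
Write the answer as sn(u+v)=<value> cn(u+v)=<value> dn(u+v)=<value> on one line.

sn(u+v)=0.79793684 cn(u+v)=-0.60274108 dn(u+v)=0.73971374

sn u = 0.6436097802550538, cn u = 0.765353807568788, dn u = 0.8398791116010443
sn v = 0.9845517354149069, cn v = -0.1750939184880366, dn v = 0.5573181036754192
m = k² = 0.711200428929
D = 1 − m·sn²u·sn²v = 0.7144288279994084
sn(u+v) = (sn u·cn v·dn v + sn v·cn u·dn u)/D = 0.5700690792308263/0.7144288279994084 = 0.7979368369375183
cn(u+v) = (cn u·cn v − sn u·sn v·dn u·dn v)/D = -0.430615600253319/0.7144288279994084 = -0.6027410756354243
dn(u+v) = (dn u·dn v − m·sn u·sn v·cn u·cn v)/D = 0.5284728188470751/0.7144288279994084 = 0.7397137379337564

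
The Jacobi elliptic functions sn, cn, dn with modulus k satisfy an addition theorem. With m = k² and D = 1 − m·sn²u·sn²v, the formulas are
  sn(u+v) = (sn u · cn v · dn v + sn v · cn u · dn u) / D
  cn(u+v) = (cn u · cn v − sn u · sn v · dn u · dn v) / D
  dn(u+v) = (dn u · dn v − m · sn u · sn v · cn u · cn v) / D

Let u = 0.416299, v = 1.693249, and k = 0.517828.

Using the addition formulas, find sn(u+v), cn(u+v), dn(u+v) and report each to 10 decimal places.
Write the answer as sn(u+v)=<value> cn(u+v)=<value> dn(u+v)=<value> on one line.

sn u = 0.4015336646514765, cn u = 0.9158442641364063, dn u = 0.9781446920775016
sn v = 0.9999977747514297, cn v = 0.002109618967692058, dn v = 0.8554854503712823
m = k² = 0.268145837584
D = 1 − m·sn²u·sn²v = 0.9567672310473472
sn(u+v) = (sn u·cn v·dn v + sn v·cn u·dn u)/D = 0.896550879506015/0.9567672310473472 = 0.9370626944701952
cn(u+v) = (cn u·cn v − sn u·sn v·dn u·dn v)/D = -0.334065943883837/0.9567672310473472 = -0.349161147082916
dn(u+v) = (dn u·dn v − m·sn u·sn v·cn u·cn v)/D = 0.836580526387636/0.9567672310473472 = 0.8743825031213223

sn(u+v)=0.9370626945 cn(u+v)=-0.3491611471 dn(u+v)=0.8743825031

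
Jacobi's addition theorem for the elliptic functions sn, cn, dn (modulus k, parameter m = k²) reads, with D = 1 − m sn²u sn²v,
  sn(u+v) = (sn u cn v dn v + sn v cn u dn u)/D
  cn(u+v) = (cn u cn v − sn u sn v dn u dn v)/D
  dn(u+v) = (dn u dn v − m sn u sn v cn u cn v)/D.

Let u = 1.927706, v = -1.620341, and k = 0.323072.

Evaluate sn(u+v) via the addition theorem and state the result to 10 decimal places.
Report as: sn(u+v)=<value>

sn u = 0.9562126260738452, cn u = -0.2926728783761158, dn u = 0.9510862314613955
sn v = -0.9999840909932487, cn v = -0.005640723393860763, dn v = 0.9463761428793511
m = k² = 0.104375517184
D = 1 − m·sn²u·sn²v = 0.9045680562027775
sn(u+v) = (sn u·cn v·dn v + sn v·cn u·dn u)/D = 0.2732482182873067/0.9045680562027775 = 0.3020759095057548

sn(u+v)=0.3020759095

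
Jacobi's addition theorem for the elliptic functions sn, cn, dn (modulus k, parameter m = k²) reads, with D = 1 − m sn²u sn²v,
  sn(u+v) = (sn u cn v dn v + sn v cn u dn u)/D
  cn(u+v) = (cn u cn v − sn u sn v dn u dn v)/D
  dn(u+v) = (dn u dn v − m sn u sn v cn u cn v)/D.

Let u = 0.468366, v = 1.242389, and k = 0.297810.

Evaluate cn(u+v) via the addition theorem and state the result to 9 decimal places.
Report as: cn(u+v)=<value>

cn(u+v)=-0.098447069

sn u = 0.4501324639595028, cn u = 0.8929617936338301, dn u = 0.9909740353474952
sn v = 0.9396490423758514, cn v = 0.3421398502983033, dn v = 0.9600475612482538
m = k² = 0.0886907961
D = 1 − m·sn²u·sn²v = 0.9841331551272803
cn(u+v) = (cn u·cn v − sn u·sn v·dn u·dn v)/D = -0.0968850242142338/0.9841331551272803 = -0.09844706857955967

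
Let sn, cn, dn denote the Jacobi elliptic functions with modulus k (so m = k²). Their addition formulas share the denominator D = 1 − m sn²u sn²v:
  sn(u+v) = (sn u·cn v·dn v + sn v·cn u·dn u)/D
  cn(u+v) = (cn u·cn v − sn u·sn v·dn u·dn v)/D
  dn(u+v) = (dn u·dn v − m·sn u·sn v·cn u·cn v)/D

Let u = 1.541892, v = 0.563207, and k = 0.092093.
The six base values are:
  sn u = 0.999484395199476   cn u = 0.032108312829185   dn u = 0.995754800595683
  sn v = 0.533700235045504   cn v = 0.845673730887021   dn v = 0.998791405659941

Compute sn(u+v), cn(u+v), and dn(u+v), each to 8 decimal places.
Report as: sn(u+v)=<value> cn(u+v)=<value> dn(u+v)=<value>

sn(u+v)=0.86336312 cn(u+v)=-0.50458313 dn(u+v)=0.99683409

m = k² = 0.008481120649
D = 1 − m·sn²u·sn²v = 0.9975867624998297
sn(u+v) = (sn u·cn v·dn v + sn v·cn u·dn u)/D = 0.8612796154124994/0.9975867624998297 = 0.8633631156594727
cn(u+v) = (cn u·cn v − sn u·sn v·dn u·dn v)/D = -0.5033654465592457/0.9975867624998297 = -0.5045831254796062
dn(u+v) = (dn u·dn v − m·sn u·sn v·cn u·cn v)/D = 0.9944284949511111/0.9975867624998297 = 0.9968340923642527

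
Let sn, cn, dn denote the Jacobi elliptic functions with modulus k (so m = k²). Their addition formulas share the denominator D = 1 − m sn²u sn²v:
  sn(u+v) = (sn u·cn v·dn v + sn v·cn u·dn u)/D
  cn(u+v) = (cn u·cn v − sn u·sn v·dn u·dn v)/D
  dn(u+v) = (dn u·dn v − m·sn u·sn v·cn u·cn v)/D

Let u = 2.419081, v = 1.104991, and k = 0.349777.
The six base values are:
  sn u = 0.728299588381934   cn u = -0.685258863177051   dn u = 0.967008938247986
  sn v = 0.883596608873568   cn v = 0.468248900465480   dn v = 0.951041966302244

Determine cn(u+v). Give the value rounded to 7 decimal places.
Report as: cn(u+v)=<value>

cn(u+v)=-0.9614081

m = k² = 0.122343949729
D = 1 − m·sn²u·sn²v = 0.9493346896868292
cn(u+v) = (cn u·cn v − sn u·sn v·dn u·dn v)/D = -0.9126980281441317/0.9493346896868292 = -0.961408066153378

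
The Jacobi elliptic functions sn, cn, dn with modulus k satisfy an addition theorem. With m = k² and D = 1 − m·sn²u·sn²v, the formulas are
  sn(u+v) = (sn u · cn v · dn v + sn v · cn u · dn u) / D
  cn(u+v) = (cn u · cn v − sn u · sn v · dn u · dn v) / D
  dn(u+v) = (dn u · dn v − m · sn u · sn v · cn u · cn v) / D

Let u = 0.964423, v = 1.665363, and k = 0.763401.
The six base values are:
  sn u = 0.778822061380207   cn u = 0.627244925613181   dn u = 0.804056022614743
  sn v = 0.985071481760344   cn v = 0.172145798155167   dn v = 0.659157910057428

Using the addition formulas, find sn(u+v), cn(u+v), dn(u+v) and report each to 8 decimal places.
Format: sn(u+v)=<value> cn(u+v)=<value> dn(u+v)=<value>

sn(u+v)=0.89071740 cn(u+v)=-0.45455748 dn(u+v)=0.73323571

m = k² = 0.582781086801
D = 1 − m·sn²u·sn²v = 0.6569815882581512
sn(u+v) = (sn u·cn v·dn v + sn v·cn u·dn u)/D = 0.5851849344619397/0.6569815882581512 = 0.8907174035324715
cn(u+v) = (cn u·cn v − sn u·sn v·dn u·dn v)/D = -0.2986358983594876/0.6569815882581512 = -0.4545574848623354
dn(u+v) = (dn u·dn v − m·sn u·sn v·cn u·cn v)/D = 0.4817223595280994/0.6569815882581512 = 0.7332357072673606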